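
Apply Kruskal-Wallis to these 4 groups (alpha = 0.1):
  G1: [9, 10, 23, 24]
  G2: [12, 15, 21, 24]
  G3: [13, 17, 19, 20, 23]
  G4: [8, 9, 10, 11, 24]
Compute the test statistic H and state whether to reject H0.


Step 1: Combine all N = 18 observations and assign midranks.
sorted (value, group, rank): (8,G4,1), (9,G1,2.5), (9,G4,2.5), (10,G1,4.5), (10,G4,4.5), (11,G4,6), (12,G2,7), (13,G3,8), (15,G2,9), (17,G3,10), (19,G3,11), (20,G3,12), (21,G2,13), (23,G1,14.5), (23,G3,14.5), (24,G1,17), (24,G2,17), (24,G4,17)
Step 2: Sum ranks within each group.
R_1 = 38.5 (n_1 = 4)
R_2 = 46 (n_2 = 4)
R_3 = 55.5 (n_3 = 5)
R_4 = 31 (n_4 = 5)
Step 3: H = 12/(N(N+1)) * sum(R_i^2/n_i) - 3(N+1)
     = 12/(18*19) * (38.5^2/4 + 46^2/4 + 55.5^2/5 + 31^2/5) - 3*19
     = 0.035088 * 1707.81 - 57
     = 2.923246.
Step 4: Ties present; correction factor C = 1 - 42/(18^3 - 18) = 0.992776. Corrected H = 2.923246 / 0.992776 = 2.944517.
Step 5: Under H0, H ~ chi^2(3); p-value = 0.400259.
Step 6: alpha = 0.1. fail to reject H0.

H = 2.9445, df = 3, p = 0.400259, fail to reject H0.


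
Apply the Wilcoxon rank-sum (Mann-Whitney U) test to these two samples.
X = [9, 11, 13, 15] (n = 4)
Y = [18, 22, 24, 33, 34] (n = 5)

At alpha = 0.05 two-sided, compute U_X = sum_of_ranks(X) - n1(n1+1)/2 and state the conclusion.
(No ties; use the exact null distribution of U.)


Step 1: Combine and sort all 9 observations; assign midranks.
sorted (value, group): (9,X), (11,X), (13,X), (15,X), (18,Y), (22,Y), (24,Y), (33,Y), (34,Y)
ranks: 9->1, 11->2, 13->3, 15->4, 18->5, 22->6, 24->7, 33->8, 34->9
Step 2: Rank sum for X: R1 = 1 + 2 + 3 + 4 = 10.
Step 3: U_X = R1 - n1(n1+1)/2 = 10 - 4*5/2 = 10 - 10 = 0.
       U_Y = n1*n2 - U_X = 20 - 0 = 20.
Step 4: No ties, so the exact null distribution of U (based on enumerating the C(9,4) = 126 equally likely rank assignments) gives the two-sided p-value.
Step 5: p-value = 0.015873; compare to alpha = 0.05. reject H0.

U_X = 0, p = 0.015873, reject H0 at alpha = 0.05.


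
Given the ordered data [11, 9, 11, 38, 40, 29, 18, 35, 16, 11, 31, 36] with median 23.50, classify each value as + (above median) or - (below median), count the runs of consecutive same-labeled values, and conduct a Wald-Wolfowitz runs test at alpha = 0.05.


Step 1: Compute median = 23.50; label A = above, B = below.
Labels in order: BBBAAABABBAA  (n_A = 6, n_B = 6)
Step 2: Count runs R = 6.
Step 3: Under H0 (random ordering), E[R] = 2*n_A*n_B/(n_A+n_B) + 1 = 2*6*6/12 + 1 = 7.0000.
        Var[R] = 2*n_A*n_B*(2*n_A*n_B - n_A - n_B) / ((n_A+n_B)^2 * (n_A+n_B-1)) = 4320/1584 = 2.7273.
        SD[R] = 1.6514.
Step 4: Continuity-corrected z = (R + 0.5 - E[R]) / SD[R] = (6 + 0.5 - 7.0000) / 1.6514 = -0.3028.
Step 5: Two-sided p-value via normal approximation = 2*(1 - Phi(|z|)) = 0.762069.
Step 6: alpha = 0.05. fail to reject H0.

R = 6, z = -0.3028, p = 0.762069, fail to reject H0.


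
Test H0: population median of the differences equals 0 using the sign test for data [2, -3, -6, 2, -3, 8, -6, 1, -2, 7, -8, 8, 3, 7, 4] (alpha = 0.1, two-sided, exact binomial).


Step 1: Discard zero differences. Original n = 15; n_eff = number of nonzero differences = 15.
Nonzero differences (with sign): +2, -3, -6, +2, -3, +8, -6, +1, -2, +7, -8, +8, +3, +7, +4
Step 2: Count signs: positive = 9, negative = 6.
Step 3: Under H0: P(positive) = 0.5, so the number of positives S ~ Bin(15, 0.5).
Step 4: Two-sided exact p-value = sum of Bin(15,0.5) probabilities at or below the observed probability = 0.607239.
Step 5: alpha = 0.1. fail to reject H0.

n_eff = 15, pos = 9, neg = 6, p = 0.607239, fail to reject H0.


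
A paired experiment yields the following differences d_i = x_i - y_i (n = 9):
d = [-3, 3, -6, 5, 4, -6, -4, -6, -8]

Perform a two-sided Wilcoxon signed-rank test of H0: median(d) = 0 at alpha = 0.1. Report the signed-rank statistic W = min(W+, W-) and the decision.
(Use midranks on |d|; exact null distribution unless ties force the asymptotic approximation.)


Step 1: Drop any zero differences (none here) and take |d_i|.
|d| = [3, 3, 6, 5, 4, 6, 4, 6, 8]
Step 2: Midrank |d_i| (ties get averaged ranks).
ranks: |3|->1.5, |3|->1.5, |6|->7, |5|->5, |4|->3.5, |6|->7, |4|->3.5, |6|->7, |8|->9
Step 3: Attach original signs; sum ranks with positive sign and with negative sign.
W+ = 1.5 + 5 + 3.5 = 10
W- = 1.5 + 7 + 7 + 3.5 + 7 + 9 = 35
(Check: W+ + W- = 45 should equal n(n+1)/2 = 45.)
Step 4: Test statistic W = min(W+, W-) = 10.
Step 5: Ties in |d|, so use the tie-corrected normal approximation.
        E[W] = n(n+1)/4 = 9*10/4 = 22.5.
        Tie groups: |d|=3 (t=2), |d|=4 (t=2), |d|=6 (t=3); sum(t^3 - t) = 36.
        Var[W] = n(n+1)(2n+1)/24 - sum(t^3-t)/48 = 1710/24 - 36/48 = 70.5.
        z = (W - E[W]) / sqrt(Var[W]) = (10 - 22.5) / 8.3964 = -1.4887.
        Two-sided p = 2*Phi(z) = 0.136559.
Step 6: alpha = 0.1. fail to reject H0.

W+ = 10, W- = 35, W = min = 10, p = 0.136559, fail to reject H0.


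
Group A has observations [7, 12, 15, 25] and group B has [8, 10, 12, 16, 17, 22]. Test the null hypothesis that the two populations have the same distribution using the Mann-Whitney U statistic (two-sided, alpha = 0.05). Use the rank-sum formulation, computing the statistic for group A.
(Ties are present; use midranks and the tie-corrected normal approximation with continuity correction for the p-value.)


Step 1: Combine and sort all 10 observations; assign midranks.
sorted (value, group): (7,X), (8,Y), (10,Y), (12,X), (12,Y), (15,X), (16,Y), (17,Y), (22,Y), (25,X)
ranks: 7->1, 8->2, 10->3, 12->4.5, 12->4.5, 15->6, 16->7, 17->8, 22->9, 25->10
Step 2: Rank sum for X: R1 = 1 + 4.5 + 6 + 10 = 21.5.
Step 3: U_X = R1 - n1(n1+1)/2 = 21.5 - 4*5/2 = 21.5 - 10 = 11.5.
       U_Y = n1*n2 - U_X = 24 - 11.5 = 12.5.
Step 4: Ties are present, so use the tie-corrected normal approximation (with continuity correction) for the p-value.
Step 5: p-value = 1.000000; compare to alpha = 0.05. fail to reject H0.

U_X = 11.5, p = 1.000000, fail to reject H0 at alpha = 0.05.


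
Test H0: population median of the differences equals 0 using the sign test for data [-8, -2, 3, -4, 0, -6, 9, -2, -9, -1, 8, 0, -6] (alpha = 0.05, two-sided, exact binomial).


Step 1: Discard zero differences. Original n = 13; n_eff = number of nonzero differences = 11.
Nonzero differences (with sign): -8, -2, +3, -4, -6, +9, -2, -9, -1, +8, -6
Step 2: Count signs: positive = 3, negative = 8.
Step 3: Under H0: P(positive) = 0.5, so the number of positives S ~ Bin(11, 0.5).
Step 4: Two-sided exact p-value = sum of Bin(11,0.5) probabilities at or below the observed probability = 0.226562.
Step 5: alpha = 0.05. fail to reject H0.

n_eff = 11, pos = 3, neg = 8, p = 0.226562, fail to reject H0.


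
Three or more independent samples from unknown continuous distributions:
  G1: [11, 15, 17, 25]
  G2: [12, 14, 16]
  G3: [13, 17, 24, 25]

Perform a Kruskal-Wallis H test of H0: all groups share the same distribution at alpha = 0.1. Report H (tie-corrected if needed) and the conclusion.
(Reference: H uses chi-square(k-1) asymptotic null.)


Step 1: Combine all N = 11 observations and assign midranks.
sorted (value, group, rank): (11,G1,1), (12,G2,2), (13,G3,3), (14,G2,4), (15,G1,5), (16,G2,6), (17,G1,7.5), (17,G3,7.5), (24,G3,9), (25,G1,10.5), (25,G3,10.5)
Step 2: Sum ranks within each group.
R_1 = 24 (n_1 = 4)
R_2 = 12 (n_2 = 3)
R_3 = 30 (n_3 = 4)
Step 3: H = 12/(N(N+1)) * sum(R_i^2/n_i) - 3(N+1)
     = 12/(11*12) * (24^2/4 + 12^2/3 + 30^2/4) - 3*12
     = 0.090909 * 417 - 36
     = 1.909091.
Step 4: Ties present; correction factor C = 1 - 12/(11^3 - 11) = 0.990909. Corrected H = 1.909091 / 0.990909 = 1.926606.
Step 5: Under H0, H ~ chi^2(2); p-value = 0.381630.
Step 6: alpha = 0.1. fail to reject H0.

H = 1.9266, df = 2, p = 0.381630, fail to reject H0.


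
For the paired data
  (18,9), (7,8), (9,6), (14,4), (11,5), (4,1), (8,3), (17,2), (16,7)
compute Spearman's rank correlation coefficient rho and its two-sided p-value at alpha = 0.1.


Step 1: Rank x and y separately (midranks; no ties here).
rank(x): 18->9, 7->2, 9->4, 14->6, 11->5, 4->1, 8->3, 17->8, 16->7
rank(y): 9->9, 8->8, 6->6, 4->4, 5->5, 1->1, 3->3, 2->2, 7->7
Step 2: d_i = R_x(i) - R_y(i); compute d_i^2.
  (9-9)^2=0, (2-8)^2=36, (4-6)^2=4, (6-4)^2=4, (5-5)^2=0, (1-1)^2=0, (3-3)^2=0, (8-2)^2=36, (7-7)^2=0
sum(d^2) = 80.
Step 3: rho = 1 - 6*80 / (9*(9^2 - 1)) = 1 - 480/720 = 0.333333.
Step 4: Under H0, t = rho * sqrt((n-2)/(1-rho^2)) = 0.9354 ~ t(7).
Step 5: Two-sided p-value from the t-distribution with 7 df = 0.380713.
Step 6: alpha = 0.1. fail to reject H0.

rho = 0.3333, p = 0.380713, fail to reject H0 at alpha = 0.1.


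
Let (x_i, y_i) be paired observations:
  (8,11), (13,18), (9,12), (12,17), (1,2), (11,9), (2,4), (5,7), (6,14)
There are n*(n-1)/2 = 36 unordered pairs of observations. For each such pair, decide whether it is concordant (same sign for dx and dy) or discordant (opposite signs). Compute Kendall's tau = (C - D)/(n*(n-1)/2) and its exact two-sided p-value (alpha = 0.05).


Step 1: Enumerate the 36 unordered pairs (i,j) with i<j and classify each by sign(x_j-x_i) * sign(y_j-y_i).
  (1,2):dx=+5,dy=+7->C; (1,3):dx=+1,dy=+1->C; (1,4):dx=+4,dy=+6->C; (1,5):dx=-7,dy=-9->C
  (1,6):dx=+3,dy=-2->D; (1,7):dx=-6,dy=-7->C; (1,8):dx=-3,dy=-4->C; (1,9):dx=-2,dy=+3->D
  (2,3):dx=-4,dy=-6->C; (2,4):dx=-1,dy=-1->C; (2,5):dx=-12,dy=-16->C; (2,6):dx=-2,dy=-9->C
  (2,7):dx=-11,dy=-14->C; (2,8):dx=-8,dy=-11->C; (2,9):dx=-7,dy=-4->C; (3,4):dx=+3,dy=+5->C
  (3,5):dx=-8,dy=-10->C; (3,6):dx=+2,dy=-3->D; (3,7):dx=-7,dy=-8->C; (3,8):dx=-4,dy=-5->C
  (3,9):dx=-3,dy=+2->D; (4,5):dx=-11,dy=-15->C; (4,6):dx=-1,dy=-8->C; (4,7):dx=-10,dy=-13->C
  (4,8):dx=-7,dy=-10->C; (4,9):dx=-6,dy=-3->C; (5,6):dx=+10,dy=+7->C; (5,7):dx=+1,dy=+2->C
  (5,8):dx=+4,dy=+5->C; (5,9):dx=+5,dy=+12->C; (6,7):dx=-9,dy=-5->C; (6,8):dx=-6,dy=-2->C
  (6,9):dx=-5,dy=+5->D; (7,8):dx=+3,dy=+3->C; (7,9):dx=+4,dy=+10->C; (8,9):dx=+1,dy=+7->C
Step 2: C = 31, D = 5, total pairs = 36.
Step 3: tau = (C - D)/(n(n-1)/2) = (31 - 5)/36 = 0.722222.
Step 4: Exact two-sided p-value (enumerate n! = 362880 permutations of y under H0): p = 0.005886.
Step 5: alpha = 0.05. reject H0.

tau_b = 0.7222 (C=31, D=5), p = 0.005886, reject H0.


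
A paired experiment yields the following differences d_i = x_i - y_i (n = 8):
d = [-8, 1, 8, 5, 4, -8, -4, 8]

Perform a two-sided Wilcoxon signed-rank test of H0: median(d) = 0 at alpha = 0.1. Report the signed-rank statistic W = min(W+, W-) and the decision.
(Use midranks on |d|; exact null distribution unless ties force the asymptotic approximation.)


Step 1: Drop any zero differences (none here) and take |d_i|.
|d| = [8, 1, 8, 5, 4, 8, 4, 8]
Step 2: Midrank |d_i| (ties get averaged ranks).
ranks: |8|->6.5, |1|->1, |8|->6.5, |5|->4, |4|->2.5, |8|->6.5, |4|->2.5, |8|->6.5
Step 3: Attach original signs; sum ranks with positive sign and with negative sign.
W+ = 1 + 6.5 + 4 + 2.5 + 6.5 = 20.5
W- = 6.5 + 6.5 + 2.5 = 15.5
(Check: W+ + W- = 36 should equal n(n+1)/2 = 36.)
Step 4: Test statistic W = min(W+, W-) = 15.5.
Step 5: Ties in |d|, so use the tie-corrected normal approximation.
        E[W] = n(n+1)/4 = 8*9/4 = 18.
        Tie groups: |d|=4 (t=2), |d|=8 (t=4); sum(t^3 - t) = 66.
        Var[W] = n(n+1)(2n+1)/24 - sum(t^3-t)/48 = 1224/24 - 66/48 = 49.625.
        z = (W - E[W]) / sqrt(Var[W]) = (15.5 - 18) / 7.0445 = -0.3549.
        Two-sided p = 2*Phi(z) = 0.722674.
Step 6: alpha = 0.1. fail to reject H0.

W+ = 20.5, W- = 15.5, W = min = 15.5, p = 0.722674, fail to reject H0.


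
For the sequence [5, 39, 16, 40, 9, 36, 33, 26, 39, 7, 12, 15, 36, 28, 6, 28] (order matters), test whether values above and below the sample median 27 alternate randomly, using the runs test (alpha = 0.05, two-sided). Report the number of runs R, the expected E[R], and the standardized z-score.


Step 1: Compute median = 27; label A = above, B = below.
Labels in order: BABABAABABBBAABA  (n_A = 8, n_B = 8)
Step 2: Count runs R = 12.
Step 3: Under H0 (random ordering), E[R] = 2*n_A*n_B/(n_A+n_B) + 1 = 2*8*8/16 + 1 = 9.0000.
        Var[R] = 2*n_A*n_B*(2*n_A*n_B - n_A - n_B) / ((n_A+n_B)^2 * (n_A+n_B-1)) = 14336/3840 = 3.7333.
        SD[R] = 1.9322.
Step 4: Continuity-corrected z = (R - 0.5 - E[R]) / SD[R] = (12 - 0.5 - 9.0000) / 1.9322 = 1.2939.
Step 5: Two-sided p-value via normal approximation = 2*(1 - Phi(|z|)) = 0.195709.
Step 6: alpha = 0.05. fail to reject H0.

R = 12, z = 1.2939, p = 0.195709, fail to reject H0.


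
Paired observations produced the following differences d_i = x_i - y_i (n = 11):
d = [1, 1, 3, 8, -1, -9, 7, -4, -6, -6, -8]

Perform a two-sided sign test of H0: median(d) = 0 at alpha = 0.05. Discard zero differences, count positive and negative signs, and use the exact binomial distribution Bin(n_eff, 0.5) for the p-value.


Step 1: Discard zero differences. Original n = 11; n_eff = number of nonzero differences = 11.
Nonzero differences (with sign): +1, +1, +3, +8, -1, -9, +7, -4, -6, -6, -8
Step 2: Count signs: positive = 5, negative = 6.
Step 3: Under H0: P(positive) = 0.5, so the number of positives S ~ Bin(11, 0.5).
Step 4: Two-sided exact p-value = sum of Bin(11,0.5) probabilities at or below the observed probability = 1.000000.
Step 5: alpha = 0.05. fail to reject H0.

n_eff = 11, pos = 5, neg = 6, p = 1.000000, fail to reject H0.


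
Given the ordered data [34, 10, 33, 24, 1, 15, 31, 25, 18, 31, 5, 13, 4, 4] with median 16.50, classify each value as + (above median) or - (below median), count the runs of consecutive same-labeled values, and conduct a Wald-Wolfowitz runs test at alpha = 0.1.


Step 1: Compute median = 16.50; label A = above, B = below.
Labels in order: ABAABBAAAABBBB  (n_A = 7, n_B = 7)
Step 2: Count runs R = 6.
Step 3: Under H0 (random ordering), E[R] = 2*n_A*n_B/(n_A+n_B) + 1 = 2*7*7/14 + 1 = 8.0000.
        Var[R] = 2*n_A*n_B*(2*n_A*n_B - n_A - n_B) / ((n_A+n_B)^2 * (n_A+n_B-1)) = 8232/2548 = 3.2308.
        SD[R] = 1.7974.
Step 4: Continuity-corrected z = (R + 0.5 - E[R]) / SD[R] = (6 + 0.5 - 8.0000) / 1.7974 = -0.8345.
Step 5: Two-sided p-value via normal approximation = 2*(1 - Phi(|z|)) = 0.403986.
Step 6: alpha = 0.1. fail to reject H0.

R = 6, z = -0.8345, p = 0.403986, fail to reject H0.


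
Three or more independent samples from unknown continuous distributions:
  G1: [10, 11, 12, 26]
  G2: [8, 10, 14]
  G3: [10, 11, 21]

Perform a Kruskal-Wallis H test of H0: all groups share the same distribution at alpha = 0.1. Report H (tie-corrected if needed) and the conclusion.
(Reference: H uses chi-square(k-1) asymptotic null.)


Step 1: Combine all N = 10 observations and assign midranks.
sorted (value, group, rank): (8,G2,1), (10,G1,3), (10,G2,3), (10,G3,3), (11,G1,5.5), (11,G3,5.5), (12,G1,7), (14,G2,8), (21,G3,9), (26,G1,10)
Step 2: Sum ranks within each group.
R_1 = 25.5 (n_1 = 4)
R_2 = 12 (n_2 = 3)
R_3 = 17.5 (n_3 = 3)
Step 3: H = 12/(N(N+1)) * sum(R_i^2/n_i) - 3(N+1)
     = 12/(10*11) * (25.5^2/4 + 12^2/3 + 17.5^2/3) - 3*11
     = 0.109091 * 312.646 - 33
     = 1.106818.
Step 4: Ties present; correction factor C = 1 - 30/(10^3 - 10) = 0.969697. Corrected H = 1.106818 / 0.969697 = 1.141406.
Step 5: Under H0, H ~ chi^2(2); p-value = 0.565128.
Step 6: alpha = 0.1. fail to reject H0.

H = 1.1414, df = 2, p = 0.565128, fail to reject H0.


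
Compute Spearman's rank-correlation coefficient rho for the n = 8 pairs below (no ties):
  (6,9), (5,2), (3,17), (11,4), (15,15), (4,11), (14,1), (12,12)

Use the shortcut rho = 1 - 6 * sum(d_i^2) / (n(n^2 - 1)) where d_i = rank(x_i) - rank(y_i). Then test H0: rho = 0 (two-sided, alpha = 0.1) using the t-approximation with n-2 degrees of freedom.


Step 1: Rank x and y separately (midranks; no ties here).
rank(x): 6->4, 5->3, 3->1, 11->5, 15->8, 4->2, 14->7, 12->6
rank(y): 9->4, 2->2, 17->8, 4->3, 15->7, 11->5, 1->1, 12->6
Step 2: d_i = R_x(i) - R_y(i); compute d_i^2.
  (4-4)^2=0, (3-2)^2=1, (1-8)^2=49, (5-3)^2=4, (8-7)^2=1, (2-5)^2=9, (7-1)^2=36, (6-6)^2=0
sum(d^2) = 100.
Step 3: rho = 1 - 6*100 / (8*(8^2 - 1)) = 1 - 600/504 = -0.190476.
Step 4: Under H0, t = rho * sqrt((n-2)/(1-rho^2)) = -0.4753 ~ t(6).
Step 5: Two-sided p-value from the t-distribution with 6 df = 0.651401.
Step 6: alpha = 0.1. fail to reject H0.

rho = -0.1905, p = 0.651401, fail to reject H0 at alpha = 0.1.


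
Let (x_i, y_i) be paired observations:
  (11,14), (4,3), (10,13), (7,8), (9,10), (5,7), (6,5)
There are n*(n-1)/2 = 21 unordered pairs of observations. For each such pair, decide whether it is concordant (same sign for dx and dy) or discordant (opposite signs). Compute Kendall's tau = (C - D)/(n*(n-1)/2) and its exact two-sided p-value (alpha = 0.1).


Step 1: Enumerate the 21 unordered pairs (i,j) with i<j and classify each by sign(x_j-x_i) * sign(y_j-y_i).
  (1,2):dx=-7,dy=-11->C; (1,3):dx=-1,dy=-1->C; (1,4):dx=-4,dy=-6->C; (1,5):dx=-2,dy=-4->C
  (1,6):dx=-6,dy=-7->C; (1,7):dx=-5,dy=-9->C; (2,3):dx=+6,dy=+10->C; (2,4):dx=+3,dy=+5->C
  (2,5):dx=+5,dy=+7->C; (2,6):dx=+1,dy=+4->C; (2,7):dx=+2,dy=+2->C; (3,4):dx=-3,dy=-5->C
  (3,5):dx=-1,dy=-3->C; (3,6):dx=-5,dy=-6->C; (3,7):dx=-4,dy=-8->C; (4,5):dx=+2,dy=+2->C
  (4,6):dx=-2,dy=-1->C; (4,7):dx=-1,dy=-3->C; (5,6):dx=-4,dy=-3->C; (5,7):dx=-3,dy=-5->C
  (6,7):dx=+1,dy=-2->D
Step 2: C = 20, D = 1, total pairs = 21.
Step 3: tau = (C - D)/(n(n-1)/2) = (20 - 1)/21 = 0.904762.
Step 4: Exact two-sided p-value (enumerate n! = 5040 permutations of y under H0): p = 0.002778.
Step 5: alpha = 0.1. reject H0.

tau_b = 0.9048 (C=20, D=1), p = 0.002778, reject H0.


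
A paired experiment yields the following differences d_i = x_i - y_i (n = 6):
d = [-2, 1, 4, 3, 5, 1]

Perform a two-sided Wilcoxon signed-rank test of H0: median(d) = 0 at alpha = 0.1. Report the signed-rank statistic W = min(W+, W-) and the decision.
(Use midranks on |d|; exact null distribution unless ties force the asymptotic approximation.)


Step 1: Drop any zero differences (none here) and take |d_i|.
|d| = [2, 1, 4, 3, 5, 1]
Step 2: Midrank |d_i| (ties get averaged ranks).
ranks: |2|->3, |1|->1.5, |4|->5, |3|->4, |5|->6, |1|->1.5
Step 3: Attach original signs; sum ranks with positive sign and with negative sign.
W+ = 1.5 + 5 + 4 + 6 + 1.5 = 18
W- = 3 = 3
(Check: W+ + W- = 21 should equal n(n+1)/2 = 21.)
Step 4: Test statistic W = min(W+, W-) = 3.
Step 5: Ties in |d|, so use the tie-corrected normal approximation.
        E[W] = n(n+1)/4 = 6*7/4 = 10.5.
        Tie groups: |d|=1 (t=2); sum(t^3 - t) = 6.
        Var[W] = n(n+1)(2n+1)/24 - sum(t^3-t)/48 = 546/24 - 6/48 = 22.625.
        z = (W - E[W]) / sqrt(Var[W]) = (3 - 10.5) / 4.7566 = -1.5768.
        Two-sided p = 2*Phi(z) = 0.114850.
Step 6: alpha = 0.1. fail to reject H0.

W+ = 18, W- = 3, W = min = 3, p = 0.114850, fail to reject H0.


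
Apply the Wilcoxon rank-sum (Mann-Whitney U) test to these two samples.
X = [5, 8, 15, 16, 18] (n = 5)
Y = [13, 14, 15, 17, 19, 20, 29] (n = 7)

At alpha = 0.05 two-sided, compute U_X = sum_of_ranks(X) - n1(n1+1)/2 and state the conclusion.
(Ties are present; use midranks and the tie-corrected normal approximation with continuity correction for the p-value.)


Step 1: Combine and sort all 12 observations; assign midranks.
sorted (value, group): (5,X), (8,X), (13,Y), (14,Y), (15,X), (15,Y), (16,X), (17,Y), (18,X), (19,Y), (20,Y), (29,Y)
ranks: 5->1, 8->2, 13->3, 14->4, 15->5.5, 15->5.5, 16->7, 17->8, 18->9, 19->10, 20->11, 29->12
Step 2: Rank sum for X: R1 = 1 + 2 + 5.5 + 7 + 9 = 24.5.
Step 3: U_X = R1 - n1(n1+1)/2 = 24.5 - 5*6/2 = 24.5 - 15 = 9.5.
       U_Y = n1*n2 - U_X = 35 - 9.5 = 25.5.
Step 4: Ties are present, so use the tie-corrected normal approximation (with continuity correction) for the p-value.
Step 5: p-value = 0.222415; compare to alpha = 0.05. fail to reject H0.

U_X = 9.5, p = 0.222415, fail to reject H0 at alpha = 0.05.


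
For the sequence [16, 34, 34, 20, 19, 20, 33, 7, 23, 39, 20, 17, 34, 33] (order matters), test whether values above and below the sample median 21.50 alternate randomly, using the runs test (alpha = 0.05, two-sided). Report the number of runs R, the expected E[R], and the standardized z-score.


Step 1: Compute median = 21.50; label A = above, B = below.
Labels in order: BAABBBABAABBAA  (n_A = 7, n_B = 7)
Step 2: Count runs R = 8.
Step 3: Under H0 (random ordering), E[R] = 2*n_A*n_B/(n_A+n_B) + 1 = 2*7*7/14 + 1 = 8.0000.
        Var[R] = 2*n_A*n_B*(2*n_A*n_B - n_A - n_B) / ((n_A+n_B)^2 * (n_A+n_B-1)) = 8232/2548 = 3.2308.
        SD[R] = 1.7974.
Step 4: R = E[R], so z = 0 with no continuity correction.
Step 5: Two-sided p-value via normal approximation = 2*(1 - Phi(|z|)) = 1.000000.
Step 6: alpha = 0.05. fail to reject H0.

R = 8, z = 0.0000, p = 1.000000, fail to reject H0.


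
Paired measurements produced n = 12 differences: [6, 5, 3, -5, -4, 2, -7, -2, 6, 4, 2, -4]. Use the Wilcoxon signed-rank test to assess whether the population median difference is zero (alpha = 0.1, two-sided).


Step 1: Drop any zero differences (none here) and take |d_i|.
|d| = [6, 5, 3, 5, 4, 2, 7, 2, 6, 4, 2, 4]
Step 2: Midrank |d_i| (ties get averaged ranks).
ranks: |6|->10.5, |5|->8.5, |3|->4, |5|->8.5, |4|->6, |2|->2, |7|->12, |2|->2, |6|->10.5, |4|->6, |2|->2, |4|->6
Step 3: Attach original signs; sum ranks with positive sign and with negative sign.
W+ = 10.5 + 8.5 + 4 + 2 + 10.5 + 6 + 2 = 43.5
W- = 8.5 + 6 + 12 + 2 + 6 = 34.5
(Check: W+ + W- = 78 should equal n(n+1)/2 = 78.)
Step 4: Test statistic W = min(W+, W-) = 34.5.
Step 5: Ties in |d|, so use the tie-corrected normal approximation.
        E[W] = n(n+1)/4 = 12*13/4 = 39.
        Tie groups: |d|=2 (t=3), |d|=4 (t=3), |d|=5 (t=2), |d|=6 (t=2); sum(t^3 - t) = 60.
        Var[W] = n(n+1)(2n+1)/24 - sum(t^3-t)/48 = 3900/24 - 60/48 = 161.25.
        z = (W - E[W]) / sqrt(Var[W]) = (34.5 - 39) / 12.6984 = -0.3544.
        Two-sided p = 2*Phi(z) = 0.723058.
Step 6: alpha = 0.1. fail to reject H0.

W+ = 43.5, W- = 34.5, W = min = 34.5, p = 0.723058, fail to reject H0.


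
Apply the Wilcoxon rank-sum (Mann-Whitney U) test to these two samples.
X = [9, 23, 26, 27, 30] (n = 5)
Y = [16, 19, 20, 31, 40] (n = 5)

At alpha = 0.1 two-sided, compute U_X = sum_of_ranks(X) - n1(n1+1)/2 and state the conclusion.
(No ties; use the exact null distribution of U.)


Step 1: Combine and sort all 10 observations; assign midranks.
sorted (value, group): (9,X), (16,Y), (19,Y), (20,Y), (23,X), (26,X), (27,X), (30,X), (31,Y), (40,Y)
ranks: 9->1, 16->2, 19->3, 20->4, 23->5, 26->6, 27->7, 30->8, 31->9, 40->10
Step 2: Rank sum for X: R1 = 1 + 5 + 6 + 7 + 8 = 27.
Step 3: U_X = R1 - n1(n1+1)/2 = 27 - 5*6/2 = 27 - 15 = 12.
       U_Y = n1*n2 - U_X = 25 - 12 = 13.
Step 4: No ties, so the exact null distribution of U (based on enumerating the C(10,5) = 252 equally likely rank assignments) gives the two-sided p-value.
Step 5: p-value = 1.000000; compare to alpha = 0.1. fail to reject H0.

U_X = 12, p = 1.000000, fail to reject H0 at alpha = 0.1.


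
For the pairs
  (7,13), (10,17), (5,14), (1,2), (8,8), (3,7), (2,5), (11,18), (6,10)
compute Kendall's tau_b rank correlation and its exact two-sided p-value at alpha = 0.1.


Step 1: Enumerate the 36 unordered pairs (i,j) with i<j and classify each by sign(x_j-x_i) * sign(y_j-y_i).
  (1,2):dx=+3,dy=+4->C; (1,3):dx=-2,dy=+1->D; (1,4):dx=-6,dy=-11->C; (1,5):dx=+1,dy=-5->D
  (1,6):dx=-4,dy=-6->C; (1,7):dx=-5,dy=-8->C; (1,8):dx=+4,dy=+5->C; (1,9):dx=-1,dy=-3->C
  (2,3):dx=-5,dy=-3->C; (2,4):dx=-9,dy=-15->C; (2,5):dx=-2,dy=-9->C; (2,6):dx=-7,dy=-10->C
  (2,7):dx=-8,dy=-12->C; (2,8):dx=+1,dy=+1->C; (2,9):dx=-4,dy=-7->C; (3,4):dx=-4,dy=-12->C
  (3,5):dx=+3,dy=-6->D; (3,6):dx=-2,dy=-7->C; (3,7):dx=-3,dy=-9->C; (3,8):dx=+6,dy=+4->C
  (3,9):dx=+1,dy=-4->D; (4,5):dx=+7,dy=+6->C; (4,6):dx=+2,dy=+5->C; (4,7):dx=+1,dy=+3->C
  (4,8):dx=+10,dy=+16->C; (4,9):dx=+5,dy=+8->C; (5,6):dx=-5,dy=-1->C; (5,7):dx=-6,dy=-3->C
  (5,8):dx=+3,dy=+10->C; (5,9):dx=-2,dy=+2->D; (6,7):dx=-1,dy=-2->C; (6,8):dx=+8,dy=+11->C
  (6,9):dx=+3,dy=+3->C; (7,8):dx=+9,dy=+13->C; (7,9):dx=+4,dy=+5->C; (8,9):dx=-5,dy=-8->C
Step 2: C = 31, D = 5, total pairs = 36.
Step 3: tau = (C - D)/(n(n-1)/2) = (31 - 5)/36 = 0.722222.
Step 4: Exact two-sided p-value (enumerate n! = 362880 permutations of y under H0): p = 0.005886.
Step 5: alpha = 0.1. reject H0.

tau_b = 0.7222 (C=31, D=5), p = 0.005886, reject H0.


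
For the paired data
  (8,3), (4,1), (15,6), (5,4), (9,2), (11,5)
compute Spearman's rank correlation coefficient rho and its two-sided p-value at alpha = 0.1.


Step 1: Rank x and y separately (midranks; no ties here).
rank(x): 8->3, 4->1, 15->6, 5->2, 9->4, 11->5
rank(y): 3->3, 1->1, 6->6, 4->4, 2->2, 5->5
Step 2: d_i = R_x(i) - R_y(i); compute d_i^2.
  (3-3)^2=0, (1-1)^2=0, (6-6)^2=0, (2-4)^2=4, (4-2)^2=4, (5-5)^2=0
sum(d^2) = 8.
Step 3: rho = 1 - 6*8 / (6*(6^2 - 1)) = 1 - 48/210 = 0.771429.
Step 4: Under H0, t = rho * sqrt((n-2)/(1-rho^2)) = 2.4247 ~ t(4).
Step 5: Two-sided p-value from the t-distribution with 4 df = 0.072397.
Step 6: alpha = 0.1. reject H0.

rho = 0.7714, p = 0.072397, reject H0 at alpha = 0.1.


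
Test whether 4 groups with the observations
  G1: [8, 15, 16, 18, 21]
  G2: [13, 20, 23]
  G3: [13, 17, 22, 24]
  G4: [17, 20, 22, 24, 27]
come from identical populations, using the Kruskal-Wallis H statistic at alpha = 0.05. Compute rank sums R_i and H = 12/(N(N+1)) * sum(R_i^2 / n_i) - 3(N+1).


Step 1: Combine all N = 17 observations and assign midranks.
sorted (value, group, rank): (8,G1,1), (13,G2,2.5), (13,G3,2.5), (15,G1,4), (16,G1,5), (17,G3,6.5), (17,G4,6.5), (18,G1,8), (20,G2,9.5), (20,G4,9.5), (21,G1,11), (22,G3,12.5), (22,G4,12.5), (23,G2,14), (24,G3,15.5), (24,G4,15.5), (27,G4,17)
Step 2: Sum ranks within each group.
R_1 = 29 (n_1 = 5)
R_2 = 26 (n_2 = 3)
R_3 = 37 (n_3 = 4)
R_4 = 61 (n_4 = 5)
Step 3: H = 12/(N(N+1)) * sum(R_i^2/n_i) - 3(N+1)
     = 12/(17*18) * (29^2/5 + 26^2/3 + 37^2/4 + 61^2/5) - 3*18
     = 0.039216 * 1479.98 - 54
     = 4.038562.
Step 4: Ties present; correction factor C = 1 - 30/(17^3 - 17) = 0.993873. Corrected H = 4.038562 / 0.993873 = 4.063461.
Step 5: Under H0, H ~ chi^2(3); p-value = 0.254693.
Step 6: alpha = 0.05. fail to reject H0.

H = 4.0635, df = 3, p = 0.254693, fail to reject H0.


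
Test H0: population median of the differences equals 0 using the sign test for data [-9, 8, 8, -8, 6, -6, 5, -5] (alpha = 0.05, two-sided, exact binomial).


Step 1: Discard zero differences. Original n = 8; n_eff = number of nonzero differences = 8.
Nonzero differences (with sign): -9, +8, +8, -8, +6, -6, +5, -5
Step 2: Count signs: positive = 4, negative = 4.
Step 3: Under H0: P(positive) = 0.5, so the number of positives S ~ Bin(8, 0.5).
Step 4: Two-sided exact p-value = sum of Bin(8,0.5) probabilities at or below the observed probability = 1.000000.
Step 5: alpha = 0.05. fail to reject H0.

n_eff = 8, pos = 4, neg = 4, p = 1.000000, fail to reject H0.


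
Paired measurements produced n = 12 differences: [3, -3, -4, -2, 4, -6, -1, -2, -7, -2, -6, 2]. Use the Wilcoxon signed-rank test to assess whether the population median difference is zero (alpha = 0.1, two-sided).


Step 1: Drop any zero differences (none here) and take |d_i|.
|d| = [3, 3, 4, 2, 4, 6, 1, 2, 7, 2, 6, 2]
Step 2: Midrank |d_i| (ties get averaged ranks).
ranks: |3|->6.5, |3|->6.5, |4|->8.5, |2|->3.5, |4|->8.5, |6|->10.5, |1|->1, |2|->3.5, |7|->12, |2|->3.5, |6|->10.5, |2|->3.5
Step 3: Attach original signs; sum ranks with positive sign and with negative sign.
W+ = 6.5 + 8.5 + 3.5 = 18.5
W- = 6.5 + 8.5 + 3.5 + 10.5 + 1 + 3.5 + 12 + 3.5 + 10.5 = 59.5
(Check: W+ + W- = 78 should equal n(n+1)/2 = 78.)
Step 4: Test statistic W = min(W+, W-) = 18.5.
Step 5: Ties in |d|, so use the tie-corrected normal approximation.
        E[W] = n(n+1)/4 = 12*13/4 = 39.
        Tie groups: |d|=2 (t=4), |d|=3 (t=2), |d|=4 (t=2), |d|=6 (t=2); sum(t^3 - t) = 78.
        Var[W] = n(n+1)(2n+1)/24 - sum(t^3-t)/48 = 3900/24 - 78/48 = 160.875.
        z = (W - E[W]) / sqrt(Var[W]) = (18.5 - 39) / 12.6837 = -1.6163.
        Two-sided p = 2*Phi(z) = 0.106039.
Step 6: alpha = 0.1. fail to reject H0.

W+ = 18.5, W- = 59.5, W = min = 18.5, p = 0.106039, fail to reject H0.


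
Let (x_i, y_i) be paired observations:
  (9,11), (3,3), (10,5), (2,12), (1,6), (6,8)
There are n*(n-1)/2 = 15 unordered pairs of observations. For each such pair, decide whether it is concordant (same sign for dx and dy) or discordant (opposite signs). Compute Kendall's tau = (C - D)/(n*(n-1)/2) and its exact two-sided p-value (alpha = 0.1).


Step 1: Enumerate the 15 unordered pairs (i,j) with i<j and classify each by sign(x_j-x_i) * sign(y_j-y_i).
  (1,2):dx=-6,dy=-8->C; (1,3):dx=+1,dy=-6->D; (1,4):dx=-7,dy=+1->D; (1,5):dx=-8,dy=-5->C
  (1,6):dx=-3,dy=-3->C; (2,3):dx=+7,dy=+2->C; (2,4):dx=-1,dy=+9->D; (2,5):dx=-2,dy=+3->D
  (2,6):dx=+3,dy=+5->C; (3,4):dx=-8,dy=+7->D; (3,5):dx=-9,dy=+1->D; (3,6):dx=-4,dy=+3->D
  (4,5):dx=-1,dy=-6->C; (4,6):dx=+4,dy=-4->D; (5,6):dx=+5,dy=+2->C
Step 2: C = 7, D = 8, total pairs = 15.
Step 3: tau = (C - D)/(n(n-1)/2) = (7 - 8)/15 = -0.066667.
Step 4: Exact two-sided p-value (enumerate n! = 720 permutations of y under H0): p = 1.000000.
Step 5: alpha = 0.1. fail to reject H0.

tau_b = -0.0667 (C=7, D=8), p = 1.000000, fail to reject H0.


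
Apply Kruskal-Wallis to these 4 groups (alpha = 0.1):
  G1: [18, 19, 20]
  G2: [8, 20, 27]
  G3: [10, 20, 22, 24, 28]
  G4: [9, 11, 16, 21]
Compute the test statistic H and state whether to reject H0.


Step 1: Combine all N = 15 observations and assign midranks.
sorted (value, group, rank): (8,G2,1), (9,G4,2), (10,G3,3), (11,G4,4), (16,G4,5), (18,G1,6), (19,G1,7), (20,G1,9), (20,G2,9), (20,G3,9), (21,G4,11), (22,G3,12), (24,G3,13), (27,G2,14), (28,G3,15)
Step 2: Sum ranks within each group.
R_1 = 22 (n_1 = 3)
R_2 = 24 (n_2 = 3)
R_3 = 52 (n_3 = 5)
R_4 = 22 (n_4 = 4)
Step 3: H = 12/(N(N+1)) * sum(R_i^2/n_i) - 3(N+1)
     = 12/(15*16) * (22^2/3 + 24^2/3 + 52^2/5 + 22^2/4) - 3*16
     = 0.050000 * 1015.13 - 48
     = 2.756667.
Step 4: Ties present; correction factor C = 1 - 24/(15^3 - 15) = 0.992857. Corrected H = 2.756667 / 0.992857 = 2.776499.
Step 5: Under H0, H ~ chi^2(3); p-value = 0.427383.
Step 6: alpha = 0.1. fail to reject H0.

H = 2.7765, df = 3, p = 0.427383, fail to reject H0.


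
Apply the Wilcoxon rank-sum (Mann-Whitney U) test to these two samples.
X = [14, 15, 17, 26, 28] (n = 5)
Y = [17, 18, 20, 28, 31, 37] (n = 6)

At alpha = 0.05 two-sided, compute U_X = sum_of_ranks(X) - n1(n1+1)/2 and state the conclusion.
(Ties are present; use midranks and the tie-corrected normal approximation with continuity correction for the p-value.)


Step 1: Combine and sort all 11 observations; assign midranks.
sorted (value, group): (14,X), (15,X), (17,X), (17,Y), (18,Y), (20,Y), (26,X), (28,X), (28,Y), (31,Y), (37,Y)
ranks: 14->1, 15->2, 17->3.5, 17->3.5, 18->5, 20->6, 26->7, 28->8.5, 28->8.5, 31->10, 37->11
Step 2: Rank sum for X: R1 = 1 + 2 + 3.5 + 7 + 8.5 = 22.
Step 3: U_X = R1 - n1(n1+1)/2 = 22 - 5*6/2 = 22 - 15 = 7.
       U_Y = n1*n2 - U_X = 30 - 7 = 23.
Step 4: Ties are present, so use the tie-corrected normal approximation (with continuity correction) for the p-value.
Step 5: p-value = 0.168954; compare to alpha = 0.05. fail to reject H0.

U_X = 7, p = 0.168954, fail to reject H0 at alpha = 0.05.


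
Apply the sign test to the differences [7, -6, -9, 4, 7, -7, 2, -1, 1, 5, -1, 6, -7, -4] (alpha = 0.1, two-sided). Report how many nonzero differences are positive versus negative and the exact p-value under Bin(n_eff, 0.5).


Step 1: Discard zero differences. Original n = 14; n_eff = number of nonzero differences = 14.
Nonzero differences (with sign): +7, -6, -9, +4, +7, -7, +2, -1, +1, +5, -1, +6, -7, -4
Step 2: Count signs: positive = 7, negative = 7.
Step 3: Under H0: P(positive) = 0.5, so the number of positives S ~ Bin(14, 0.5).
Step 4: Two-sided exact p-value = sum of Bin(14,0.5) probabilities at or below the observed probability = 1.000000.
Step 5: alpha = 0.1. fail to reject H0.

n_eff = 14, pos = 7, neg = 7, p = 1.000000, fail to reject H0.


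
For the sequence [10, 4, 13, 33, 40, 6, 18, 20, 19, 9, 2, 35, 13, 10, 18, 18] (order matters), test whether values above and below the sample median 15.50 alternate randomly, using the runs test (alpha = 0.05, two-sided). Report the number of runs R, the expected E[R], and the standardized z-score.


Step 1: Compute median = 15.50; label A = above, B = below.
Labels in order: BBBAABAAABBABBAA  (n_A = 8, n_B = 8)
Step 2: Count runs R = 8.
Step 3: Under H0 (random ordering), E[R] = 2*n_A*n_B/(n_A+n_B) + 1 = 2*8*8/16 + 1 = 9.0000.
        Var[R] = 2*n_A*n_B*(2*n_A*n_B - n_A - n_B) / ((n_A+n_B)^2 * (n_A+n_B-1)) = 14336/3840 = 3.7333.
        SD[R] = 1.9322.
Step 4: Continuity-corrected z = (R + 0.5 - E[R]) / SD[R] = (8 + 0.5 - 9.0000) / 1.9322 = -0.2588.
Step 5: Two-sided p-value via normal approximation = 2*(1 - Phi(|z|)) = 0.795809.
Step 6: alpha = 0.05. fail to reject H0.

R = 8, z = -0.2588, p = 0.795809, fail to reject H0.


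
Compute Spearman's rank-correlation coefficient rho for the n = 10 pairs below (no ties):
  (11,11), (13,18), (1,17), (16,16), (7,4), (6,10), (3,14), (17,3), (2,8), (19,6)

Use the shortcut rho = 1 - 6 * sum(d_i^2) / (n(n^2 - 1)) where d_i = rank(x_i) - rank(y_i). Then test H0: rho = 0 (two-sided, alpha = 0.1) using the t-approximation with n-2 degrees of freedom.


Step 1: Rank x and y separately (midranks; no ties here).
rank(x): 11->6, 13->7, 1->1, 16->8, 7->5, 6->4, 3->3, 17->9, 2->2, 19->10
rank(y): 11->6, 18->10, 17->9, 16->8, 4->2, 10->5, 14->7, 3->1, 8->4, 6->3
Step 2: d_i = R_x(i) - R_y(i); compute d_i^2.
  (6-6)^2=0, (7-10)^2=9, (1-9)^2=64, (8-8)^2=0, (5-2)^2=9, (4-5)^2=1, (3-7)^2=16, (9-1)^2=64, (2-4)^2=4, (10-3)^2=49
sum(d^2) = 216.
Step 3: rho = 1 - 6*216 / (10*(10^2 - 1)) = 1 - 1296/990 = -0.309091.
Step 4: Under H0, t = rho * sqrt((n-2)/(1-rho^2)) = -0.9193 ~ t(8).
Step 5: Two-sided p-value from the t-distribution with 8 df = 0.384841.
Step 6: alpha = 0.1. fail to reject H0.

rho = -0.3091, p = 0.384841, fail to reject H0 at alpha = 0.1.


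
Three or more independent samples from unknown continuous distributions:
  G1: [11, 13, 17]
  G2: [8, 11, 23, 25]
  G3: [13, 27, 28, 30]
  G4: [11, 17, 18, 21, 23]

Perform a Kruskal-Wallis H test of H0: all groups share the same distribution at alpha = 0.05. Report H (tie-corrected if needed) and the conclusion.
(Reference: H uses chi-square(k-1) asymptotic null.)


Step 1: Combine all N = 16 observations and assign midranks.
sorted (value, group, rank): (8,G2,1), (11,G1,3), (11,G2,3), (11,G4,3), (13,G1,5.5), (13,G3,5.5), (17,G1,7.5), (17,G4,7.5), (18,G4,9), (21,G4,10), (23,G2,11.5), (23,G4,11.5), (25,G2,13), (27,G3,14), (28,G3,15), (30,G3,16)
Step 2: Sum ranks within each group.
R_1 = 16 (n_1 = 3)
R_2 = 28.5 (n_2 = 4)
R_3 = 50.5 (n_3 = 4)
R_4 = 41 (n_4 = 5)
Step 3: H = 12/(N(N+1)) * sum(R_i^2/n_i) - 3(N+1)
     = 12/(16*17) * (16^2/3 + 28.5^2/4 + 50.5^2/4 + 41^2/5) - 3*17
     = 0.044118 * 1262.16 - 51
     = 4.683456.
Step 4: Ties present; correction factor C = 1 - 42/(16^3 - 16) = 0.989706. Corrected H = 4.683456 / 0.989706 = 4.732169.
Step 5: Under H0, H ~ chi^2(3); p-value = 0.192493.
Step 6: alpha = 0.05. fail to reject H0.

H = 4.7322, df = 3, p = 0.192493, fail to reject H0.


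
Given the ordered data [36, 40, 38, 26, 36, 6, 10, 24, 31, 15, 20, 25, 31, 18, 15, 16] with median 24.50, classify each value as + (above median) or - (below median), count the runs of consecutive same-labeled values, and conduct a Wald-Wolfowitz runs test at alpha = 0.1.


Step 1: Compute median = 24.50; label A = above, B = below.
Labels in order: AAAAABBBABBAABBB  (n_A = 8, n_B = 8)
Step 2: Count runs R = 6.
Step 3: Under H0 (random ordering), E[R] = 2*n_A*n_B/(n_A+n_B) + 1 = 2*8*8/16 + 1 = 9.0000.
        Var[R] = 2*n_A*n_B*(2*n_A*n_B - n_A - n_B) / ((n_A+n_B)^2 * (n_A+n_B-1)) = 14336/3840 = 3.7333.
        SD[R] = 1.9322.
Step 4: Continuity-corrected z = (R + 0.5 - E[R]) / SD[R] = (6 + 0.5 - 9.0000) / 1.9322 = -1.2939.
Step 5: Two-sided p-value via normal approximation = 2*(1 - Phi(|z|)) = 0.195709.
Step 6: alpha = 0.1. fail to reject H0.

R = 6, z = -1.2939, p = 0.195709, fail to reject H0.


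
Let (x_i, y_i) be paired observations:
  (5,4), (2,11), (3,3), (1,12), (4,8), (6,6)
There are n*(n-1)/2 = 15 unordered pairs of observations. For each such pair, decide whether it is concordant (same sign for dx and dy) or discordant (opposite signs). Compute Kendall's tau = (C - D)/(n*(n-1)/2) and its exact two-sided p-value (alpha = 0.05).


Step 1: Enumerate the 15 unordered pairs (i,j) with i<j and classify each by sign(x_j-x_i) * sign(y_j-y_i).
  (1,2):dx=-3,dy=+7->D; (1,3):dx=-2,dy=-1->C; (1,4):dx=-4,dy=+8->D; (1,5):dx=-1,dy=+4->D
  (1,6):dx=+1,dy=+2->C; (2,3):dx=+1,dy=-8->D; (2,4):dx=-1,dy=+1->D; (2,5):dx=+2,dy=-3->D
  (2,6):dx=+4,dy=-5->D; (3,4):dx=-2,dy=+9->D; (3,5):dx=+1,dy=+5->C; (3,6):dx=+3,dy=+3->C
  (4,5):dx=+3,dy=-4->D; (4,6):dx=+5,dy=-6->D; (5,6):dx=+2,dy=-2->D
Step 2: C = 4, D = 11, total pairs = 15.
Step 3: tau = (C - D)/(n(n-1)/2) = (4 - 11)/15 = -0.466667.
Step 4: Exact two-sided p-value (enumerate n! = 720 permutations of y under H0): p = 0.272222.
Step 5: alpha = 0.05. fail to reject H0.

tau_b = -0.4667 (C=4, D=11), p = 0.272222, fail to reject H0.


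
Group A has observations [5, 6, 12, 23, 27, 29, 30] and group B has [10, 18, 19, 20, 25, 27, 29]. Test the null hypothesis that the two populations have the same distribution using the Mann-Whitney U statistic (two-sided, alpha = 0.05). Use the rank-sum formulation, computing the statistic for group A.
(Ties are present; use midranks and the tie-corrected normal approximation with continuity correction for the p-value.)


Step 1: Combine and sort all 14 observations; assign midranks.
sorted (value, group): (5,X), (6,X), (10,Y), (12,X), (18,Y), (19,Y), (20,Y), (23,X), (25,Y), (27,X), (27,Y), (29,X), (29,Y), (30,X)
ranks: 5->1, 6->2, 10->3, 12->4, 18->5, 19->6, 20->7, 23->8, 25->9, 27->10.5, 27->10.5, 29->12.5, 29->12.5, 30->14
Step 2: Rank sum for X: R1 = 1 + 2 + 4 + 8 + 10.5 + 12.5 + 14 = 52.
Step 3: U_X = R1 - n1(n1+1)/2 = 52 - 7*8/2 = 52 - 28 = 24.
       U_Y = n1*n2 - U_X = 49 - 24 = 25.
Step 4: Ties are present, so use the tie-corrected normal approximation (with continuity correction) for the p-value.
Step 5: p-value = 1.000000; compare to alpha = 0.05. fail to reject H0.

U_X = 24, p = 1.000000, fail to reject H0 at alpha = 0.05.


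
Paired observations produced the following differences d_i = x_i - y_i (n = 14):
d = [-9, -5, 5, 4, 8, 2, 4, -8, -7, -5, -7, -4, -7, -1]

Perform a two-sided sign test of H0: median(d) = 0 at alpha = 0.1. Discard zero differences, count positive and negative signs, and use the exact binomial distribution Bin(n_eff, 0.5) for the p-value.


Step 1: Discard zero differences. Original n = 14; n_eff = number of nonzero differences = 14.
Nonzero differences (with sign): -9, -5, +5, +4, +8, +2, +4, -8, -7, -5, -7, -4, -7, -1
Step 2: Count signs: positive = 5, negative = 9.
Step 3: Under H0: P(positive) = 0.5, so the number of positives S ~ Bin(14, 0.5).
Step 4: Two-sided exact p-value = sum of Bin(14,0.5) probabilities at or below the observed probability = 0.423950.
Step 5: alpha = 0.1. fail to reject H0.

n_eff = 14, pos = 5, neg = 9, p = 0.423950, fail to reject H0.


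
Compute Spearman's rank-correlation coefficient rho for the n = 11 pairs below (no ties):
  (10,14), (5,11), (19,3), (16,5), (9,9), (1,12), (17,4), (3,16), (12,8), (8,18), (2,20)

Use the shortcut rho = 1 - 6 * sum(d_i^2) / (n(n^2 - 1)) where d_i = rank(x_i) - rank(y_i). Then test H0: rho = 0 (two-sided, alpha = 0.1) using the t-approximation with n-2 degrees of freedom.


Step 1: Rank x and y separately (midranks; no ties here).
rank(x): 10->7, 5->4, 19->11, 16->9, 9->6, 1->1, 17->10, 3->3, 12->8, 8->5, 2->2
rank(y): 14->8, 11->6, 3->1, 5->3, 9->5, 12->7, 4->2, 16->9, 8->4, 18->10, 20->11
Step 2: d_i = R_x(i) - R_y(i); compute d_i^2.
  (7-8)^2=1, (4-6)^2=4, (11-1)^2=100, (9-3)^2=36, (6-5)^2=1, (1-7)^2=36, (10-2)^2=64, (3-9)^2=36, (8-4)^2=16, (5-10)^2=25, (2-11)^2=81
sum(d^2) = 400.
Step 3: rho = 1 - 6*400 / (11*(11^2 - 1)) = 1 - 2400/1320 = -0.818182.
Step 4: Under H0, t = rho * sqrt((n-2)/(1-rho^2)) = -4.2691 ~ t(9).
Step 5: Two-sided p-value from the t-distribution with 9 df = 0.002083.
Step 6: alpha = 0.1. reject H0.

rho = -0.8182, p = 0.002083, reject H0 at alpha = 0.1.


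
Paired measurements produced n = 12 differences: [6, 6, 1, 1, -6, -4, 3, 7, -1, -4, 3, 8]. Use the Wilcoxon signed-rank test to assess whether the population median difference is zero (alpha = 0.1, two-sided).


Step 1: Drop any zero differences (none here) and take |d_i|.
|d| = [6, 6, 1, 1, 6, 4, 3, 7, 1, 4, 3, 8]
Step 2: Midrank |d_i| (ties get averaged ranks).
ranks: |6|->9, |6|->9, |1|->2, |1|->2, |6|->9, |4|->6.5, |3|->4.5, |7|->11, |1|->2, |4|->6.5, |3|->4.5, |8|->12
Step 3: Attach original signs; sum ranks with positive sign and with negative sign.
W+ = 9 + 9 + 2 + 2 + 4.5 + 11 + 4.5 + 12 = 54
W- = 9 + 6.5 + 2 + 6.5 = 24
(Check: W+ + W- = 78 should equal n(n+1)/2 = 78.)
Step 4: Test statistic W = min(W+, W-) = 24.
Step 5: Ties in |d|, so use the tie-corrected normal approximation.
        E[W] = n(n+1)/4 = 12*13/4 = 39.
        Tie groups: |d|=1 (t=3), |d|=3 (t=2), |d|=4 (t=2), |d|=6 (t=3); sum(t^3 - t) = 60.
        Var[W] = n(n+1)(2n+1)/24 - sum(t^3-t)/48 = 3900/24 - 60/48 = 161.25.
        z = (W - E[W]) / sqrt(Var[W]) = (24 - 39) / 12.6984 = -1.1812.
        Two-sided p = 2*Phi(z) = 0.237504.
Step 6: alpha = 0.1. fail to reject H0.

W+ = 54, W- = 24, W = min = 24, p = 0.237504, fail to reject H0.
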